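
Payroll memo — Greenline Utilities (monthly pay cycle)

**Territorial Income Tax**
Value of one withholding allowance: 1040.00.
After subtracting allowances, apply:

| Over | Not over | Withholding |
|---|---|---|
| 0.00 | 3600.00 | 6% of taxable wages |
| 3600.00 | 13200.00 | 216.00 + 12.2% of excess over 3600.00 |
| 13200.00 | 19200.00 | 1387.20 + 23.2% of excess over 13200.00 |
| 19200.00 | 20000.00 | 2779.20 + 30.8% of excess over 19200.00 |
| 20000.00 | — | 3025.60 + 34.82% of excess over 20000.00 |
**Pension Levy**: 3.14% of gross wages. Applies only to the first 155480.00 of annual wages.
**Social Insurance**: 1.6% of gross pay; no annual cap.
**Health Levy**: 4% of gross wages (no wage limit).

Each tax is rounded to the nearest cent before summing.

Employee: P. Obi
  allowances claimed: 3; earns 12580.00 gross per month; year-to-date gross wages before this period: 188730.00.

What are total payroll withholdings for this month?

Territorial Income Tax: taxable = 12580.00 − 3×1040.00 = 9460.00
  216.00 + 12.2% × (9460.00 − 3600.00) = 216.00 + 12.2% × 5860.00 = 930.92
Pension Levy: YTD 188730.00 ≥ cap 155480.00 → 0.00
Social Insurance: 1.6% × 12580.00 = 201.28
Health Levy: 4% × 12580.00 = 503.20
Total: 930.92 + 0.00 + 201.28 + 503.20 = 1635.40

1635.40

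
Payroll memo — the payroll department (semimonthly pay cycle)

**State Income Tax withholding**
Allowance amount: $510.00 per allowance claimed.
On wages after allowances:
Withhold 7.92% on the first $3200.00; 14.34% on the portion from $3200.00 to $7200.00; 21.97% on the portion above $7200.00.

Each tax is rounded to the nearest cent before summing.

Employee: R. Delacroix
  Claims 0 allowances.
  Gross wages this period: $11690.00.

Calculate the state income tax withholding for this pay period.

State Income Tax: taxable = $11690.00
  $827.04 + 21.97% × ($11690.00 − $7200.00) = $827.04 + 21.97% × $4490.00 = $1813.49

$1813.49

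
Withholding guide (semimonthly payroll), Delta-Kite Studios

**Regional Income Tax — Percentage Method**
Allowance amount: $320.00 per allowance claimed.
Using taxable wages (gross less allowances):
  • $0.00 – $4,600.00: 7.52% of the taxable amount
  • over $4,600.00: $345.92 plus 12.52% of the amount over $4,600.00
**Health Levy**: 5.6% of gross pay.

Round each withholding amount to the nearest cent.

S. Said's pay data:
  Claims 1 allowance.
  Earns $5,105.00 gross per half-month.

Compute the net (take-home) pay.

$4,450.04

Regional Income Tax: taxable = $5,105.00 − 1×$320.00 = $4,785.00
  $345.92 + 12.52% × ($4,785.00 − $4,600.00) = $345.92 + 12.52% × $185.00 = $369.08
Health Levy: 5.6% × $5,105.00 = $285.88
Total withheld: $369.08 + $285.88 = $654.96
Net pay: $5,105.00 − $654.96 = $4,450.04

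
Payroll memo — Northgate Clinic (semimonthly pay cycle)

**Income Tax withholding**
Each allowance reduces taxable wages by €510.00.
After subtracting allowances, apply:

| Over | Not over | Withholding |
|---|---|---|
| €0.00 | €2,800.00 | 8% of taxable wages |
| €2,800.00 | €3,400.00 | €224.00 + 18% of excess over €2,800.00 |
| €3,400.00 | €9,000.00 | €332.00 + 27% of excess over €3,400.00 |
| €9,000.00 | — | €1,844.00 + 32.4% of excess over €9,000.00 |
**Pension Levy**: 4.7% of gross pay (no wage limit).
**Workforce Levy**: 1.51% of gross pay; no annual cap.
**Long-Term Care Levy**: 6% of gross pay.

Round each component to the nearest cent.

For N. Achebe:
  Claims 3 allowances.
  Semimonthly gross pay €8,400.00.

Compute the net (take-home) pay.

€6,105.46

Income Tax: taxable = €8,400.00 − 3×€510.00 = €6,870.00
  €332.00 + 27% × (€6,870.00 − €3,400.00) = €332.00 + 27% × €3,470.00 = €1,268.90
Pension Levy: 4.7% × €8,400.00 = €394.80
Workforce Levy: 1.51% × €8,400.00 = €126.84
Long-Term Care Levy: 6% × €8,400.00 = €504.00
Total withheld: €1,268.90 + €394.80 + €126.84 + €504.00 = €2,294.54
Net pay: €8,400.00 − €2,294.54 = €6,105.46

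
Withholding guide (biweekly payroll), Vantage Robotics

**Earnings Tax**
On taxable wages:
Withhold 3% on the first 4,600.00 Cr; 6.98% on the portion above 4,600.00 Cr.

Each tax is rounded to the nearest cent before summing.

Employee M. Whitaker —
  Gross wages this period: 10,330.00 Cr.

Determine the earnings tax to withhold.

Earnings Tax: taxable = 10,330.00 Cr
  138.00 Cr + 6.98% × (10,330.00 Cr − 4,600.00 Cr) = 138.00 Cr + 6.98% × 5,730.00 Cr = 537.95 Cr

537.95 Cr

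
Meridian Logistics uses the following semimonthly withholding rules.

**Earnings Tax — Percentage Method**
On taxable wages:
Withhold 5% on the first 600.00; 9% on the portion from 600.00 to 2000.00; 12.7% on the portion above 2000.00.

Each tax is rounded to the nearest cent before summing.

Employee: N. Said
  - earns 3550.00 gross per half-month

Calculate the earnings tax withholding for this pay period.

Earnings Tax: taxable = 3550.00
  156.00 + 12.7% × (3550.00 − 2000.00) = 156.00 + 12.7% × 1550.00 = 352.85

352.85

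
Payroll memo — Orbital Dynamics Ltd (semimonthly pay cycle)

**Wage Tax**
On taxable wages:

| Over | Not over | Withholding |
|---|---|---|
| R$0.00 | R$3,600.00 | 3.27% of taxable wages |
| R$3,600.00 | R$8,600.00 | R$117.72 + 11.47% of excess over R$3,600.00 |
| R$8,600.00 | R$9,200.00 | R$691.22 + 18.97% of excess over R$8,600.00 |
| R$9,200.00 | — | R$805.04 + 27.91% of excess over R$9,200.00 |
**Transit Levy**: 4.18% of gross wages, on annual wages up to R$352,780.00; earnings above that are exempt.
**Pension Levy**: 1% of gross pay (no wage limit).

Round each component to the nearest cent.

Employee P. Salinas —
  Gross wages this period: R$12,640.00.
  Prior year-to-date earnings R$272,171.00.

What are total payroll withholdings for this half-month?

Wage Tax: taxable = R$12,640.00
  R$805.04 + 27.91% × (R$12,640.00 − R$9,200.00) = R$805.04 + 27.91% × R$3,440.00 = R$1,765.14
Transit Levy: 4.18% × R$12,640.00 = R$528.35
Pension Levy: 1% × R$12,640.00 = R$126.40
Total: R$1,765.14 + R$528.35 + R$126.40 = R$2,419.89

R$2,419.89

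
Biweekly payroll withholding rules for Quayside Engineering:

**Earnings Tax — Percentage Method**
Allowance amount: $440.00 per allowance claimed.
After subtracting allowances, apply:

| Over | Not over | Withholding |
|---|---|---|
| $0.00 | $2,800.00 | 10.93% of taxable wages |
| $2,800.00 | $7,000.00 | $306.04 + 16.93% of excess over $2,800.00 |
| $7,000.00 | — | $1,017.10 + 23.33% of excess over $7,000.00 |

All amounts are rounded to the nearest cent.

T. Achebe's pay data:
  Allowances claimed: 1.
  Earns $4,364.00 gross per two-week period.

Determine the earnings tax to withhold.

Earnings Tax: taxable = $4,364.00 − 1×$440.00 = $3,924.00
  $306.04 + 16.93% × ($3,924.00 − $2,800.00) = $306.04 + 16.93% × $1,124.00 = $496.33

$496.33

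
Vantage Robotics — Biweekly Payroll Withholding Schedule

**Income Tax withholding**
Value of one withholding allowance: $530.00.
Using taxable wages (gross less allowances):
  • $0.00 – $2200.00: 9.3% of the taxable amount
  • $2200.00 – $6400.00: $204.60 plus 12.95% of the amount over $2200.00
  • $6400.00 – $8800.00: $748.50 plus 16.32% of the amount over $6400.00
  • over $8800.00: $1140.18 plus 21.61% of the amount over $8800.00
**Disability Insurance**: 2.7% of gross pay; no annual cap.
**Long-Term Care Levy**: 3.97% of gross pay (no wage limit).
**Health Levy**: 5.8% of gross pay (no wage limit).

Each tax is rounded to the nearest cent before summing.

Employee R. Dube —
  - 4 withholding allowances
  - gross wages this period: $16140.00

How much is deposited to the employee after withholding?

$11859.12

Income Tax: taxable = $16140.00 − 4×$530.00 = $14020.00
  $1140.18 + 21.61% × ($14020.00 − $8800.00) = $1140.18 + 21.61% × $5220.00 = $2268.22
Disability Insurance: 2.7% × $16140.00 = $435.78
Long-Term Care Levy: 3.97% × $16140.00 = $640.76
Health Levy: 5.8% × $16140.00 = $936.12
Total withheld: $2268.22 + $435.78 + $640.76 + $936.12 = $4280.88
Net pay: $16140.00 − $4280.88 = $11859.12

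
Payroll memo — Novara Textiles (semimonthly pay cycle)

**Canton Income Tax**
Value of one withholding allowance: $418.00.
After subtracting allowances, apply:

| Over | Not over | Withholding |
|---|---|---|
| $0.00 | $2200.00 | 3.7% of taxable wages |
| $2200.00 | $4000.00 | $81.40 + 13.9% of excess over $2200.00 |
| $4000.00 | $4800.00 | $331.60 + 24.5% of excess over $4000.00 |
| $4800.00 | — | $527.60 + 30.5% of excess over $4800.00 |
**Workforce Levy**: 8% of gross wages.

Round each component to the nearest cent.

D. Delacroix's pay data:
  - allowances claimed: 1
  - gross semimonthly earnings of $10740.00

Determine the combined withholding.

Canton Income Tax: taxable = $10740.00 − 1×$418.00 = $10322.00
  $527.60 + 30.5% × ($10322.00 − $4800.00) = $527.60 + 30.5% × $5522.00 = $2211.81
Workforce Levy: 8% × $10740.00 = $859.20
Total: $2211.81 + $859.20 = $3071.01

$3071.01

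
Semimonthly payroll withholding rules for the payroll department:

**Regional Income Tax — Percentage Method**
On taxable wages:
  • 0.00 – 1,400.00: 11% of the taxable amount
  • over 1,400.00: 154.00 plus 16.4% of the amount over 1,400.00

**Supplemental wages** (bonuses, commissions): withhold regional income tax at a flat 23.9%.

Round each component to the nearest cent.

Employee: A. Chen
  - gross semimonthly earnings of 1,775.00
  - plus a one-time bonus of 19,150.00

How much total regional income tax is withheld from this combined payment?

4,792.35

Regional Income Tax: taxable = 1,775.00
  154.00 + 16.4% × (1,775.00 − 1,400.00) = 154.00 + 16.4% × 375.00 = 215.50
Supplemental (23.9% flat on bonus): 23.9% × 19,150.00 = 4,576.85
Total regional income tax: 215.50 + 4,576.85 = 4,792.35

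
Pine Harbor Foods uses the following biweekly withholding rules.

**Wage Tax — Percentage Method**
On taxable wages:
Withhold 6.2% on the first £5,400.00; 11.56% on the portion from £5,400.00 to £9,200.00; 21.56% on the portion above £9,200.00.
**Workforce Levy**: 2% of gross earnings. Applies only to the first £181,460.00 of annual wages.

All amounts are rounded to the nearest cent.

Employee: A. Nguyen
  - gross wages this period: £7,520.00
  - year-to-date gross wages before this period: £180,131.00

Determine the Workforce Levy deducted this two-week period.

£26.58

Workforce Levy: cap £181,460.00 − YTD £180,131.00 = £1,329.00 subject; 2% × £1,329.00 = £26.58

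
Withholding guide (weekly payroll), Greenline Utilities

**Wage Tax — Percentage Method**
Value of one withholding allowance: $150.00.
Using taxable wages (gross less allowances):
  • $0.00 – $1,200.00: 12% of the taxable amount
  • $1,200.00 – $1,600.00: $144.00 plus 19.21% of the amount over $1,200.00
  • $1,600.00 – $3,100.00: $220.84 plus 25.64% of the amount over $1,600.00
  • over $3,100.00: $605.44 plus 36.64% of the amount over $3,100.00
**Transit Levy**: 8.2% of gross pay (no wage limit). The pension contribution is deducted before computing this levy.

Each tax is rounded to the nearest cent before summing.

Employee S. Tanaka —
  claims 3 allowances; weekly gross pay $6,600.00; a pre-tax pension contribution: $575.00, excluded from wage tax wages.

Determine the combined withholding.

$2,006.33

Wage Tax: taxable = $6,600.00 − $575.00 − 3×$150.00 = $5,575.00
  $605.44 + 36.64% × ($5,575.00 − $3,100.00) = $605.44 + 36.64% × $2,475.00 = $1,512.28
Transit Levy: 8.2% × $6,025.00 = $494.05
Total: $1,512.28 + $494.05 = $2,006.33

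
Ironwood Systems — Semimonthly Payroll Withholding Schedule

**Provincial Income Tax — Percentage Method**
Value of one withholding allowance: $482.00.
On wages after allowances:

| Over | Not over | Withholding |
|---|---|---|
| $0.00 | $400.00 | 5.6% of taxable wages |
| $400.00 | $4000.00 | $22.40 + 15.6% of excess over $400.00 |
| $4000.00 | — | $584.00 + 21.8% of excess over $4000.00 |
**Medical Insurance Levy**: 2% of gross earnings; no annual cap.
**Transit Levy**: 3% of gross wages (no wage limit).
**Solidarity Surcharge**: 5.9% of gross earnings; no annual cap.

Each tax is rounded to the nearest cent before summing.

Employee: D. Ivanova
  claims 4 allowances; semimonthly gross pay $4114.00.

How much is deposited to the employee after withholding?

$3364.55

Provincial Income Tax: taxable = $4114.00 − 4×$482.00 = $2186.00
  $22.40 + 15.6% × ($2186.00 − $400.00) = $22.40 + 15.6% × $1786.00 = $301.02
Medical Insurance Levy: 2% × $4114.00 = $82.28
Transit Levy: 3% × $4114.00 = $123.42
Solidarity Surcharge: 5.9% × $4114.00 = $242.73
Total withheld: $301.02 + $82.28 + $123.42 + $242.73 = $749.45
Net pay: $4114.00 − $749.45 = $3364.55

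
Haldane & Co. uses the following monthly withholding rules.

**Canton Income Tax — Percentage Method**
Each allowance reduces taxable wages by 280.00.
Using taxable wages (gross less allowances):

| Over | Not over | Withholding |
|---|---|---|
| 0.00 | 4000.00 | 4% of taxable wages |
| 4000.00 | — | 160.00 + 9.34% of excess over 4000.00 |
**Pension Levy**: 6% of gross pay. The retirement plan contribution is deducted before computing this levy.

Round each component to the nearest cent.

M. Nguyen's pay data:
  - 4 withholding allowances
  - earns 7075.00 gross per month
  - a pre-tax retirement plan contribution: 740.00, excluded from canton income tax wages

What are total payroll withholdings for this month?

Canton Income Tax: taxable = 7075.00 − 740.00 − 4×280.00 = 5215.00
  160.00 + 9.34% × (5215.00 − 4000.00) = 160.00 + 9.34% × 1215.00 = 273.48
Pension Levy: 6% × 6335.00 = 380.10
Total: 273.48 + 380.10 = 653.58

653.58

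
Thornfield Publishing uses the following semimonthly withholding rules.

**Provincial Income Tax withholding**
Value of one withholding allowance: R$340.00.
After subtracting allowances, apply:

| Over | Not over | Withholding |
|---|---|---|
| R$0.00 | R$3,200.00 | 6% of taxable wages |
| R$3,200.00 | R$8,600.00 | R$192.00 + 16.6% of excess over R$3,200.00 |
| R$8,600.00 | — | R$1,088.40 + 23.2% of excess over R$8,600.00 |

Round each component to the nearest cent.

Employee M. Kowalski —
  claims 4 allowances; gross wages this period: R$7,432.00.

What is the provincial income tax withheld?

R$668.75

Provincial Income Tax: taxable = R$7,432.00 − 4×R$340.00 = R$6,072.00
  R$192.00 + 16.6% × (R$6,072.00 − R$3,200.00) = R$192.00 + 16.6% × R$2,872.00 = R$668.75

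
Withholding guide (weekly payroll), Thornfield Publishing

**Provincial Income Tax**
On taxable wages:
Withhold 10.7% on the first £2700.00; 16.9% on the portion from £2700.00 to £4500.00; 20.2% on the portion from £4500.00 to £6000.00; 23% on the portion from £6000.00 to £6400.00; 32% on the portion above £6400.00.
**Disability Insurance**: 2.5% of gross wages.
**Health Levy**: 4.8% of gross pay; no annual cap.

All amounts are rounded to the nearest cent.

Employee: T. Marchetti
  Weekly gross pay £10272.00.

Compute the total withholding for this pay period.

£2977.00

Provincial Income Tax: taxable = £10272.00
  £988.10 + 32% × (£10272.00 − £6400.00) = £988.10 + 32% × £3872.00 = £2227.14
Disability Insurance: 2.5% × £10272.00 = £256.80
Health Levy: 4.8% × £10272.00 = £493.06
Total: £2227.14 + £256.80 + £493.06 = £2977.00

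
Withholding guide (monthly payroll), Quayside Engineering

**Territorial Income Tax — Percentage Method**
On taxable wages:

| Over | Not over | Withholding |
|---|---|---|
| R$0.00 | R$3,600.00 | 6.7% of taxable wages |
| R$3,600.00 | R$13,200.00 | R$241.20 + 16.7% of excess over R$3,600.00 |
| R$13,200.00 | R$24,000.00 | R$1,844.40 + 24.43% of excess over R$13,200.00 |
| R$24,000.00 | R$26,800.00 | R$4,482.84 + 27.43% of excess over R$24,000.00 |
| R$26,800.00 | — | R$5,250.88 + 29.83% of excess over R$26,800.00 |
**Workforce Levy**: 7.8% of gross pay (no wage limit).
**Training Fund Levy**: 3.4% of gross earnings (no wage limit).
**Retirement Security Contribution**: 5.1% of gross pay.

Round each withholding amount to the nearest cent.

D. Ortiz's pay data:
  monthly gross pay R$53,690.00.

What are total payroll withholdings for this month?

R$22,023.64

Territorial Income Tax: taxable = R$53,690.00
  R$5,250.88 + 29.83% × (R$53,690.00 − R$26,800.00) = R$5,250.88 + 29.83% × R$26,890.00 = R$13,272.17
Workforce Levy: 7.8% × R$53,690.00 = R$4,187.82
Training Fund Levy: 3.4% × R$53,690.00 = R$1,825.46
Retirement Security Contribution: 5.1% × R$53,690.00 = R$2,738.19
Total: R$13,272.17 + R$4,187.82 + R$1,825.46 + R$2,738.19 = R$22,023.64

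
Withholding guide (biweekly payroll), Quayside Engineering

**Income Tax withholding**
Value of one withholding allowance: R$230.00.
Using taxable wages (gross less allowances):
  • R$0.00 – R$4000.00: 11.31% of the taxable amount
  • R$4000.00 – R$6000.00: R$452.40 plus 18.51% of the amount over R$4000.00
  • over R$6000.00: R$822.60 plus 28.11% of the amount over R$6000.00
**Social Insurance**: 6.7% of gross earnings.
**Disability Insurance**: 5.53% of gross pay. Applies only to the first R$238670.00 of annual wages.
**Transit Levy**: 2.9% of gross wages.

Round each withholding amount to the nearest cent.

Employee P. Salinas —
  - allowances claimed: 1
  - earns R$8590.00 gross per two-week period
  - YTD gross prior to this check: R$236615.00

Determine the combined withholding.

Income Tax: taxable = R$8590.00 − 1×R$230.00 = R$8360.00
  R$822.60 + 28.11% × (R$8360.00 − R$6000.00) = R$822.60 + 28.11% × R$2360.00 = R$1486.00
Social Insurance: 6.7% × R$8590.00 = R$575.53
Disability Insurance: cap R$238670.00 − YTD R$236615.00 = R$2055.00 subject; 5.53% × R$2055.00 = R$113.64
Transit Levy: 2.9% × R$8590.00 = R$249.11
Total: R$1486.00 + R$575.53 + R$113.64 + R$249.11 = R$2424.28

R$2424.28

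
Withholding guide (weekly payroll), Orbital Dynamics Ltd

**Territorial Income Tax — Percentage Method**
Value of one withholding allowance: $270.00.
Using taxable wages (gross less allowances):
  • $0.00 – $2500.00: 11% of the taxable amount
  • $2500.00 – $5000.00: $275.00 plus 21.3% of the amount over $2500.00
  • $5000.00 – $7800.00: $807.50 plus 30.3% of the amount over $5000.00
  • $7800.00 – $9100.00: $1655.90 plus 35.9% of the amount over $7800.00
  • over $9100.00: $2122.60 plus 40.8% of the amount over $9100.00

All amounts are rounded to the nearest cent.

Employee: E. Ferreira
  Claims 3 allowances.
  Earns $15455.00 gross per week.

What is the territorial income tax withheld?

$4384.96

Territorial Income Tax: taxable = $15455.00 − 3×$270.00 = $14645.00
  $2122.60 + 40.8% × ($14645.00 − $9100.00) = $2122.60 + 40.8% × $5545.00 = $4384.96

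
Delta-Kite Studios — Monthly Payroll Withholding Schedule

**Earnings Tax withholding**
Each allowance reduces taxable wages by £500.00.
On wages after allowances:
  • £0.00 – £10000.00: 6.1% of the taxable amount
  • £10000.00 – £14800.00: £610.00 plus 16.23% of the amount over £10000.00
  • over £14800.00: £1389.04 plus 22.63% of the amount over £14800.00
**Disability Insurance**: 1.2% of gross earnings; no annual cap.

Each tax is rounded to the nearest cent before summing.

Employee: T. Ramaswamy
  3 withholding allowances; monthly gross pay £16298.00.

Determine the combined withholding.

£1584.30

Earnings Tax: taxable = £16298.00 − 3×£500.00 = £14798.00
  £610.00 + 16.23% × (£14798.00 − £10000.00) = £610.00 + 16.23% × £4798.00 = £1388.72
Disability Insurance: 1.2% × £16298.00 = £195.58
Total: £1388.72 + £195.58 = £1584.30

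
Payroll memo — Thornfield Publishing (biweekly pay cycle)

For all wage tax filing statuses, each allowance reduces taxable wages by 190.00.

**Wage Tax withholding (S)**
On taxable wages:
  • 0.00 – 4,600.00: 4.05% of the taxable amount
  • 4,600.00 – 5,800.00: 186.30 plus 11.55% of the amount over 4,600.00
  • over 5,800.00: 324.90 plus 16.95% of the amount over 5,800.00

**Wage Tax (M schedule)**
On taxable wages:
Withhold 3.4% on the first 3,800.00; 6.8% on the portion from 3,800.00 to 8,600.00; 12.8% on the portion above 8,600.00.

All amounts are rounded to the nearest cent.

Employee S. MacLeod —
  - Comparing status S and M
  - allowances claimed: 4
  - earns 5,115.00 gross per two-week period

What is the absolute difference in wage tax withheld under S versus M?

9.44

Wage Tax (S): taxable = 5,115.00 − 4×190.00 = 4,355.00
  4.05% × 4,355.00 = 176.38
Wage Tax (M): taxable = 5,115.00 − 4×190.00 = 4,355.00
  129.20 + 6.8% × (4,355.00 − 3,800.00) = 129.20 + 6.8% × 555.00 = 166.94
Difference: |176.38 − 166.94| = 9.44 (higher under S)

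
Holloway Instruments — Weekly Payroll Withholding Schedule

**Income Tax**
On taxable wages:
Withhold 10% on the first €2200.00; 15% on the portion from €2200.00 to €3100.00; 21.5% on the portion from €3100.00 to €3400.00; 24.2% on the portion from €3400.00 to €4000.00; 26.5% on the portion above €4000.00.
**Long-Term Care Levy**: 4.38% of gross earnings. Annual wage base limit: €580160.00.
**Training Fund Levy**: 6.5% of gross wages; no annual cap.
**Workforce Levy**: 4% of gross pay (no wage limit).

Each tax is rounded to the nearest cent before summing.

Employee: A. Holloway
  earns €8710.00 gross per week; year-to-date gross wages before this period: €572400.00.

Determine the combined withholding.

€3067.29

Income Tax: taxable = €8710.00
  €564.70 + 26.5% × (€8710.00 − €4000.00) = €564.70 + 26.5% × €4710.00 = €1812.85
Long-Term Care Levy: cap €580160.00 − YTD €572400.00 = €7760.00 subject; 4.38% × €7760.00 = €339.89
Training Fund Levy: 6.5% × €8710.00 = €566.15
Workforce Levy: 4% × €8710.00 = €348.40
Total: €1812.85 + €339.89 + €566.15 + €348.40 = €3067.29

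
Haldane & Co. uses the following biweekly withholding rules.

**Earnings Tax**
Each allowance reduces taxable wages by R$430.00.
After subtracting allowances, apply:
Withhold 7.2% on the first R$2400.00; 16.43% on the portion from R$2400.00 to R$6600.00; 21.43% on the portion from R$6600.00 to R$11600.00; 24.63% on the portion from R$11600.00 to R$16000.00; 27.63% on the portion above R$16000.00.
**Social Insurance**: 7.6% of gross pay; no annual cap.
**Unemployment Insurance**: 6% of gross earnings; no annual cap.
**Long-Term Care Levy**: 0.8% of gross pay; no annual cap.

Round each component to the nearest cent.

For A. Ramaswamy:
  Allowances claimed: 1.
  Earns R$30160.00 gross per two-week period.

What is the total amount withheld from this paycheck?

R$11154.72

Earnings Tax: taxable = R$30160.00 − 1×R$430.00 = R$29730.00
  R$3018.08 + 27.63% × (R$29730.00 − R$16000.00) = R$3018.08 + 27.63% × R$13730.00 = R$6811.68
Social Insurance: 7.6% × R$30160.00 = R$2292.16
Unemployment Insurance: 6% × R$30160.00 = R$1809.60
Long-Term Care Levy: 0.8% × R$30160.00 = R$241.28
Total: R$6811.68 + R$2292.16 + R$1809.60 + R$241.28 = R$11154.72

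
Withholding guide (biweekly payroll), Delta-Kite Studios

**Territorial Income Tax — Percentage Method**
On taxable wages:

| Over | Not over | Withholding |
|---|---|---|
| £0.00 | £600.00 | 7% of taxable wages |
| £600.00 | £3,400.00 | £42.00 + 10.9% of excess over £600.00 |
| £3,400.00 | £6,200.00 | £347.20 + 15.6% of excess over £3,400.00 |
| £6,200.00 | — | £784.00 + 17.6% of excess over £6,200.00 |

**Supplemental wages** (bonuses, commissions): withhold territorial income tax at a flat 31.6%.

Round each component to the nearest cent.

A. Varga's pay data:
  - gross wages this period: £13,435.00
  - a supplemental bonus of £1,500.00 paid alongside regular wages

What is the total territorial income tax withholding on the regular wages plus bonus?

£2,531.36

Territorial Income Tax: taxable = £13,435.00
  £784.00 + 17.6% × (£13,435.00 − £6,200.00) = £784.00 + 17.6% × £7,235.00 = £2,057.36
Supplemental (31.6% flat on bonus): 31.6% × £1,500.00 = £474.00
Total territorial income tax: £2,057.36 + £474.00 = £2,531.36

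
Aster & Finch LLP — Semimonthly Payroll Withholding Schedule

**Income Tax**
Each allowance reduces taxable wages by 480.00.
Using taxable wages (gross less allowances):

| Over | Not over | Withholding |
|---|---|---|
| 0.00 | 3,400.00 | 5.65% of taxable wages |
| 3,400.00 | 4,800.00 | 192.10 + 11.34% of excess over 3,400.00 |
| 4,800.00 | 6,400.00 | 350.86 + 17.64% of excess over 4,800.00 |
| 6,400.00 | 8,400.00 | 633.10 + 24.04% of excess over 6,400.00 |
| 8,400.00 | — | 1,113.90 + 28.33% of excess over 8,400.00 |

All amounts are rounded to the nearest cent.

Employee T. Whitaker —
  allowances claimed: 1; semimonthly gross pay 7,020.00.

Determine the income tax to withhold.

Income Tax: taxable = 7,020.00 − 1×480.00 = 6,540.00
  633.10 + 24.04% × (6,540.00 − 6,400.00) = 633.10 + 24.04% × 140.00 = 666.76

666.76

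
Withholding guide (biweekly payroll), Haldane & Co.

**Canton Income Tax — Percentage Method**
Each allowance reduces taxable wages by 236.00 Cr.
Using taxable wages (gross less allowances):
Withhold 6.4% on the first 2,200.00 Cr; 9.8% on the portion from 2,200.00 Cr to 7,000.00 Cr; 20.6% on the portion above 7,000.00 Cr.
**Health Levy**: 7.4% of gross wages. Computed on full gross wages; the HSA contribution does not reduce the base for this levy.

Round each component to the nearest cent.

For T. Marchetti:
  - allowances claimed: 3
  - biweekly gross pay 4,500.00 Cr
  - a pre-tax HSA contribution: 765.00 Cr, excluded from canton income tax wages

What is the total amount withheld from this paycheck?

Canton Income Tax: taxable = 4,500.00 Cr − 765.00 Cr − 3×236.00 Cr = 3,027.00 Cr
  140.80 Cr + 9.8% × (3,027.00 Cr − 2,200.00 Cr) = 140.80 Cr + 9.8% × 827.00 Cr = 221.85 Cr
Health Levy: 7.4% × 4,500.00 Cr = 333.00 Cr
Total: 221.85 Cr + 333.00 Cr = 554.85 Cr

554.85 Cr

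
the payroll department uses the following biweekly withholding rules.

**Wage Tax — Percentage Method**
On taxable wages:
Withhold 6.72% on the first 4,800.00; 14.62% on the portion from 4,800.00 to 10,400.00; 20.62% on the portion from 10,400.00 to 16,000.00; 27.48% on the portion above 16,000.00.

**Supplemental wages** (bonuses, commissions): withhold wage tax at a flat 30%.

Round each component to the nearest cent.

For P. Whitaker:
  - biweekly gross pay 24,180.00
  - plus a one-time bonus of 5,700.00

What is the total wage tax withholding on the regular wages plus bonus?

Wage Tax: taxable = 24,180.00
  2,296.00 + 27.48% × (24,180.00 − 16,000.00) = 2,296.00 + 27.48% × 8,180.00 = 4,543.86
Supplemental (30% flat on bonus): 30% × 5,700.00 = 1,710.00
Total wage tax: 4,543.86 + 1,710.00 = 6,253.86

6,253.86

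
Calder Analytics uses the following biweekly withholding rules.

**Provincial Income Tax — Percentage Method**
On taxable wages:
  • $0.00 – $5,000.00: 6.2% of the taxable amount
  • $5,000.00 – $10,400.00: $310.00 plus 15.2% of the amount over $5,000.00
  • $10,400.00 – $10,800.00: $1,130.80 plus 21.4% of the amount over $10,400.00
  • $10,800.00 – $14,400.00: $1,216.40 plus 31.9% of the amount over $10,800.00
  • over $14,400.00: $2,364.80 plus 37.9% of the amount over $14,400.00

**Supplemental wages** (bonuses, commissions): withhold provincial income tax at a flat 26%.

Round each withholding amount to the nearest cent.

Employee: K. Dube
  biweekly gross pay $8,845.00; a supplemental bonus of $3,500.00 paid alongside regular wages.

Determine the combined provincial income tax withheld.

$1,804.44

Provincial Income Tax: taxable = $8,845.00
  $310.00 + 15.2% × ($8,845.00 − $5,000.00) = $310.00 + 15.2% × $3,845.00 = $894.44
Supplemental (26% flat on bonus): 26% × $3,500.00 = $910.00
Total provincial income tax: $894.44 + $910.00 = $1,804.44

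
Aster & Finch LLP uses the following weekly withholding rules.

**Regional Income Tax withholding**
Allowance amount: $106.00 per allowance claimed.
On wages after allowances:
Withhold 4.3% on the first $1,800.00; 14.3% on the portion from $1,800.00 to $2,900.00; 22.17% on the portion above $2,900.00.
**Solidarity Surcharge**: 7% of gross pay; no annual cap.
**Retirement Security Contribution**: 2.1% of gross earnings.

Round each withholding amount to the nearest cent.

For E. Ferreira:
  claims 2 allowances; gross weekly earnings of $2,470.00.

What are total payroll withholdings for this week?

Regional Income Tax: taxable = $2,470.00 − 2×$106.00 = $2,258.00
  $77.40 + 14.3% × ($2,258.00 − $1,800.00) = $77.40 + 14.3% × $458.00 = $142.89
Solidarity Surcharge: 7% × $2,470.00 = $172.90
Retirement Security Contribution: 2.1% × $2,470.00 = $51.87
Total: $142.89 + $172.90 + $51.87 = $367.66

$367.66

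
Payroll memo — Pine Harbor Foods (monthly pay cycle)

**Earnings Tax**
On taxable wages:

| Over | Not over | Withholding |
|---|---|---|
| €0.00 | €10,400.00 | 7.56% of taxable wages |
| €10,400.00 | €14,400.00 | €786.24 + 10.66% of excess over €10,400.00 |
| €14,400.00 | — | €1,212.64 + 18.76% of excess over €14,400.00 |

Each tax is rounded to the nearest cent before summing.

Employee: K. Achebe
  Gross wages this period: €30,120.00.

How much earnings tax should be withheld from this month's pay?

€4,161.71

Earnings Tax: taxable = €30,120.00
  €1,212.64 + 18.76% × (€30,120.00 − €14,400.00) = €1,212.64 + 18.76% × €15,720.00 = €4,161.71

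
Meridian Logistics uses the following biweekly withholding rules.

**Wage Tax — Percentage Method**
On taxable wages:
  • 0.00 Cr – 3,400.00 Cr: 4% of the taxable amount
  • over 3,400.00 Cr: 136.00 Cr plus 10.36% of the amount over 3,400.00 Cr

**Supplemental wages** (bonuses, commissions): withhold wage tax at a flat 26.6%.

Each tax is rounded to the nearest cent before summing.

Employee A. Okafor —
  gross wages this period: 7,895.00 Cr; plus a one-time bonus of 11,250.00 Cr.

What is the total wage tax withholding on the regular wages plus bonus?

3,594.18 Cr

Wage Tax: taxable = 7,895.00 Cr
  136.00 Cr + 10.36% × (7,895.00 Cr − 3,400.00 Cr) = 136.00 Cr + 10.36% × 4,495.00 Cr = 601.68 Cr
Supplemental (26.6% flat on bonus): 26.6% × 11,250.00 Cr = 2,992.50 Cr
Total wage tax: 601.68 Cr + 2,992.50 Cr = 3,594.18 Cr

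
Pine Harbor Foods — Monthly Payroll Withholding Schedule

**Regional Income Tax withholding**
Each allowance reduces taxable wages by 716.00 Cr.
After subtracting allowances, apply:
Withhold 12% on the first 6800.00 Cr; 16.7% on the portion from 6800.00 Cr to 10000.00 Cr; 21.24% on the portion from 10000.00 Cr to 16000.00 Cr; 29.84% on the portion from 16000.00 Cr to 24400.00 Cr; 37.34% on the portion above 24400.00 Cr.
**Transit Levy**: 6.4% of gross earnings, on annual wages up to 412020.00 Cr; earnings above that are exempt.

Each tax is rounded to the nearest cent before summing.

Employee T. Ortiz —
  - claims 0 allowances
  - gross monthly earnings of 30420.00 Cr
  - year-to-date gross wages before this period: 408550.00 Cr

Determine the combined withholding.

7601.31 Cr

Regional Income Tax: taxable = 30420.00 Cr
  5131.36 Cr + 37.34% × (30420.00 Cr − 24400.00 Cr) = 5131.36 Cr + 37.34% × 6020.00 Cr = 7379.23 Cr
Transit Levy: cap 412020.00 Cr − YTD 408550.00 Cr = 3470.00 Cr subject; 6.4% × 3470.00 Cr = 222.08 Cr
Total: 7379.23 Cr + 222.08 Cr = 7601.31 Cr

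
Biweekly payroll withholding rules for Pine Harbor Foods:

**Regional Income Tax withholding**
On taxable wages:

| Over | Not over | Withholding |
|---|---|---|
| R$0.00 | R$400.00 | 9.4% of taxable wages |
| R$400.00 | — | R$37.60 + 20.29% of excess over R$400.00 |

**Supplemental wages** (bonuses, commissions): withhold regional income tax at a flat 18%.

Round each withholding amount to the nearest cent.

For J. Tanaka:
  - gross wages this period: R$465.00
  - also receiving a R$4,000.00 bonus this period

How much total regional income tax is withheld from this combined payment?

R$770.79

Regional Income Tax: taxable = R$465.00
  R$37.60 + 20.29% × (R$465.00 − R$400.00) = R$37.60 + 20.29% × R$65.00 = R$50.79
Supplemental (18% flat on bonus): 18% × R$4,000.00 = R$720.00
Total regional income tax: R$50.79 + R$720.00 = R$770.79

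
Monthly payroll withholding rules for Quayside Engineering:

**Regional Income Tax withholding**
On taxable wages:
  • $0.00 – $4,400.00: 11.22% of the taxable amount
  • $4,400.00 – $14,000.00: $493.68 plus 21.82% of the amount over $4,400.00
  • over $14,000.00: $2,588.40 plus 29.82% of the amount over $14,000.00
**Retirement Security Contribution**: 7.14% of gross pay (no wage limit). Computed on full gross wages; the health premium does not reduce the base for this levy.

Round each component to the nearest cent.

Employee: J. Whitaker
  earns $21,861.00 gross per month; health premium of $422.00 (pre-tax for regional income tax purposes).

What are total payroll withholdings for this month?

Regional Income Tax: taxable = $21,861.00 − $422.00 = $21,439.00
  $2,588.40 + 29.82% × ($21,439.00 − $14,000.00) = $2,588.40 + 29.82% × $7,439.00 = $4,806.71
Retirement Security Contribution: 7.14% × $21,861.00 = $1,560.88
Total: $4,806.71 + $1,560.88 = $6,367.59

$6,367.59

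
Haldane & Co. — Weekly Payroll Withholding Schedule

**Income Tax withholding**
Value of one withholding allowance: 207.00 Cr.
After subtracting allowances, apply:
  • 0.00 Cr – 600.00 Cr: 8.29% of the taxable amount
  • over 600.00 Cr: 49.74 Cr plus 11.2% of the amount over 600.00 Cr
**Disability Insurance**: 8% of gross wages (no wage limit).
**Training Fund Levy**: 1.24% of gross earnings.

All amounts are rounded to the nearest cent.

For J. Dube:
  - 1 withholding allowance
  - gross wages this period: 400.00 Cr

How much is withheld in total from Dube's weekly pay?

52.96 Cr

Income Tax: taxable = 400.00 Cr − 1×207.00 Cr = 193.00 Cr
  8.29% × 193.00 Cr = 16.00 Cr
Disability Insurance: 8% × 400.00 Cr = 32.00 Cr
Training Fund Levy: 1.24% × 400.00 Cr = 4.96 Cr
Total: 16.00 Cr + 32.00 Cr + 4.96 Cr = 52.96 Cr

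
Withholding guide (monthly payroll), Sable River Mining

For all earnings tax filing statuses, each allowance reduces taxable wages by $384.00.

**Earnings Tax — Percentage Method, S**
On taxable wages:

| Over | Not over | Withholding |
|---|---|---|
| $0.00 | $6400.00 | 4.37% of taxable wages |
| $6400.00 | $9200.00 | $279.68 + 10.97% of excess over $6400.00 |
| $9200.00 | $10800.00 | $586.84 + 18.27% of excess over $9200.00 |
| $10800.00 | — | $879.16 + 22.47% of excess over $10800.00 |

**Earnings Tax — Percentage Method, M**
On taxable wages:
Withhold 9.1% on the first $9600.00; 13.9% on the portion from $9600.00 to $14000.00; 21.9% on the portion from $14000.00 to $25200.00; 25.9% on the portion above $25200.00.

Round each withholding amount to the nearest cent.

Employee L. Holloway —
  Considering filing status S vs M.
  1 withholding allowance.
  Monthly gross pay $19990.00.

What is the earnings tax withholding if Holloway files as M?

Earnings Tax (M): taxable = $19990.00 − 1×$384.00 = $19606.00
  $1485.20 + 21.9% × ($19606.00 − $14000.00) = $1485.20 + 21.9% × $5606.00 = $2712.91

$2712.91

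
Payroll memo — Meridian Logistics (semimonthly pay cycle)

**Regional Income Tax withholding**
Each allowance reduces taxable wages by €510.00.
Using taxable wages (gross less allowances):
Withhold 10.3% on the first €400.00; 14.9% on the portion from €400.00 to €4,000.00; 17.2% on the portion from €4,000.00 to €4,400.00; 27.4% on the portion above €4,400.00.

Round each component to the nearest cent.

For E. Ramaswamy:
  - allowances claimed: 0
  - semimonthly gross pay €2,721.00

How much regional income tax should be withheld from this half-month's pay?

€387.03

Regional Income Tax: taxable = €2,721.00
  €41.20 + 14.9% × (€2,721.00 − €400.00) = €41.20 + 14.9% × €2,321.00 = €387.03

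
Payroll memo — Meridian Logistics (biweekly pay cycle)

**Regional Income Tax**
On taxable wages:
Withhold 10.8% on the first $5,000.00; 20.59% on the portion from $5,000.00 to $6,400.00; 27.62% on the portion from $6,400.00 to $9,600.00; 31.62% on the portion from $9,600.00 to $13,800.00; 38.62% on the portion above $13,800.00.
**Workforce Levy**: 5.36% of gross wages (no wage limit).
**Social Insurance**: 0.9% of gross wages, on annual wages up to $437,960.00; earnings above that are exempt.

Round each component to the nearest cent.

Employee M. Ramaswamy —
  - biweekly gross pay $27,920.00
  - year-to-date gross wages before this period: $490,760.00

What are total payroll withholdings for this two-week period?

Regional Income Tax: taxable = $27,920.00
  $3,040.14 + 38.62% × ($27,920.00 − $13,800.00) = $3,040.14 + 38.62% × $14,120.00 = $8,493.28
Workforce Levy: 5.36% × $27,920.00 = $1,496.51
Social Insurance: YTD $490,760.00 ≥ cap $437,960.00 → $0.00
Total: $8,493.28 + $1,496.51 + $0.00 = $9,989.79

$9,989.79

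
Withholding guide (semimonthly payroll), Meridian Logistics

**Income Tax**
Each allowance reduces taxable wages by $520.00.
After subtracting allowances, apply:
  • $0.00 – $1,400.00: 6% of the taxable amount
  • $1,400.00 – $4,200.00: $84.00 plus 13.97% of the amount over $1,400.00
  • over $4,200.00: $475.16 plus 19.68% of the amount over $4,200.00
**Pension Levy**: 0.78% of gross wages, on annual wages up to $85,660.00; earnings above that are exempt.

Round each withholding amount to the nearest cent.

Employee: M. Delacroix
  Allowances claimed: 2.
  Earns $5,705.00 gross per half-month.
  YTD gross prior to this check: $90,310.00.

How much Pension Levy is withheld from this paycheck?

$0.00

Pension Levy: YTD $90,310.00 ≥ cap $85,660.00 → $0.00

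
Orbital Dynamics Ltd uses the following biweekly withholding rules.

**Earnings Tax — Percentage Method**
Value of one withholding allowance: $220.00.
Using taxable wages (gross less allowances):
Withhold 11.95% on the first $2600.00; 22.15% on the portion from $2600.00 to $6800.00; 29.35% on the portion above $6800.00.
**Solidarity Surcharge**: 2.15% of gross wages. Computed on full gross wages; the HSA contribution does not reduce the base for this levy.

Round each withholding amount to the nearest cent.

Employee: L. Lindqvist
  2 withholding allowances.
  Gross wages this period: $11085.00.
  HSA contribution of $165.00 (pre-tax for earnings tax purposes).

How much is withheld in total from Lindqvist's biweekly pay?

Earnings Tax: taxable = $11085.00 − $165.00 − 2×$220.00 = $10480.00
  $1241.00 + 29.35% × ($10480.00 − $6800.00) = $1241.00 + 29.35% × $3680.00 = $2321.08
Solidarity Surcharge: 2.15% × $11085.00 = $238.33
Total: $2321.08 + $238.33 = $2559.41

$2559.41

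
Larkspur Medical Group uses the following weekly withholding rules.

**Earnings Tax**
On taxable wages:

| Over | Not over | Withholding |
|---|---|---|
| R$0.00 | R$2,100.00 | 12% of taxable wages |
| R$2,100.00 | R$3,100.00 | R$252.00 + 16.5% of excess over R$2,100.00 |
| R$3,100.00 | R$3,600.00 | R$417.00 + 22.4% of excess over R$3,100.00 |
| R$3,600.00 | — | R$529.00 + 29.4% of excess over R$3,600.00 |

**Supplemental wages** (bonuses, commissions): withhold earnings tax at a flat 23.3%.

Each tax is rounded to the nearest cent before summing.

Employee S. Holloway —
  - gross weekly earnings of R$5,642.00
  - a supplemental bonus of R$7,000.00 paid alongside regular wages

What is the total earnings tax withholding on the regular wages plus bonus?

Earnings Tax: taxable = R$5,642.00
  R$529.00 + 29.4% × (R$5,642.00 − R$3,600.00) = R$529.00 + 29.4% × R$2,042.00 = R$1,129.35
Supplemental (23.3% flat on bonus): 23.3% × R$7,000.00 = R$1,631.00
Total earnings tax: R$1,129.35 + R$1,631.00 = R$2,760.35

R$2,760.35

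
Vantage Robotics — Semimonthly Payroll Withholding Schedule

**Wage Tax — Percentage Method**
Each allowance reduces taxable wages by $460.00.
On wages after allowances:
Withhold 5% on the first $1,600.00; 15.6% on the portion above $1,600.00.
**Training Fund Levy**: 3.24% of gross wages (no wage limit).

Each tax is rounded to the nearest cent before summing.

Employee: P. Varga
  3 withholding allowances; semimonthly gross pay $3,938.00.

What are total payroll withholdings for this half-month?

Wage Tax: taxable = $3,938.00 − 3×$460.00 = $2,558.00
  $80.00 + 15.6% × ($2,558.00 − $1,600.00) = $80.00 + 15.6% × $958.00 = $229.45
Training Fund Levy: 3.24% × $3,938.00 = $127.59
Total: $229.45 + $127.59 = $357.04

$357.04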